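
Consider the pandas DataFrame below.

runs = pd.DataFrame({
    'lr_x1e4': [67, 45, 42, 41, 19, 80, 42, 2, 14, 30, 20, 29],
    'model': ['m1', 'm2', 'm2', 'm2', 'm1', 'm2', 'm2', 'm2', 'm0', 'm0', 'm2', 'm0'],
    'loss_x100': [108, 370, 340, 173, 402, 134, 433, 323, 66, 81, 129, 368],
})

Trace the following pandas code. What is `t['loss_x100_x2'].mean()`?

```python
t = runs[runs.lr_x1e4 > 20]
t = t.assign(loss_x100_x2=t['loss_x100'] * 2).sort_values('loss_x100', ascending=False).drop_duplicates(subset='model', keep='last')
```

215.333333333

filter rows where lr_x1e4 > 20:
    lr_x1e4 model  loss_x100
0        67    m1        108
1        45    m2        370
2        42    m2        340
3        41    m2        173
5        80    m2        134
6        42    m2        433
9        30    m0         81
11       29    m0        368
add column loss_x100_x2 = t['loss_x100'] * 2:
    lr_x1e4 model  loss_x100  loss_x100_x2
0        67    m1        108           216
1        45    m2        370           740
2        42    m2        340           680
3        41    m2        173           346
5        80    m2        134           268
6        42    m2        433           866
9        30    m0         81           162
11       29    m0        368           736
sort by loss_x100 descending:
    lr_x1e4 model  loss_x100  loss_x100_x2
6        42    m2        433           866
1        45    m2        370           740
11       29    m0        368           736
2        42    m2        340           680
3        41    m2        173           346
5        80    m2        134           268
0        67    m1        108           216
9        30    m0         81           162
drop duplicate model (keep=last):
   lr_x1e4 model  loss_x100  loss_x100_x2
5       80    m2        134           268
0       67    m1        108           216
9       30    m0         81           162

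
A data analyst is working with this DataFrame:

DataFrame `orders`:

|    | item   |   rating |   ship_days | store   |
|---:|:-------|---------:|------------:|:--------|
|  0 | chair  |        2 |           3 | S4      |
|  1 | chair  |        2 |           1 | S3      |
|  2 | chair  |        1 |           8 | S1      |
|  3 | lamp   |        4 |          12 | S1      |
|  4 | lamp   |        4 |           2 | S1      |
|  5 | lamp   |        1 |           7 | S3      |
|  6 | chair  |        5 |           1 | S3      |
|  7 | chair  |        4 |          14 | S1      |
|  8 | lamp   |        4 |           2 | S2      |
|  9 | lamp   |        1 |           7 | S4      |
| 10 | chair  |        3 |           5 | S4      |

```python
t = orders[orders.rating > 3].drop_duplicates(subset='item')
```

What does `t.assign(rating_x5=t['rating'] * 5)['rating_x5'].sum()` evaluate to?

filter rows where rating > 3:
    item  rating  ship_days store
3   lamp       4         12    S1
4   lamp       4          2    S1
6  chair       5          1    S3
7  chair       4         14    S1
8   lamp       4          2    S2
drop duplicate item (keep=first):
    item  rating  ship_days store
3   lamp       4         12    S1
6  chair       5          1    S3
add column rating_x5 = t['rating'] * 5:
    item  rating  ship_days store  rating_x5
3   lamp       4         12    S1         20
6  chair       5          1    S3         25
Then the sum of column 'rating_x5': 45

45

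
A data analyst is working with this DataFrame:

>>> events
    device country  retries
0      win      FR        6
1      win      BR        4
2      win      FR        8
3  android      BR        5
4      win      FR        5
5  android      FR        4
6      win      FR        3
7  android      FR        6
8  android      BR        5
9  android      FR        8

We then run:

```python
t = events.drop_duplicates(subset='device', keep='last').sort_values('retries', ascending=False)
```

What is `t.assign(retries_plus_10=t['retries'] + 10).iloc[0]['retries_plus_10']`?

18

drop duplicate device (keep=last):
    device country  retries
6      win      FR        3
9  android      FR        8
sort by retries descending:
    device country  retries
9  android      FR        8
6      win      FR        3
add column retries_plus_10 = t['retries'] + 10:
    device country  retries  retries_plus_10
9  android      FR        8               18
6      win      FR        3               13
So iloc[0]['retries_plus_10'] = 18.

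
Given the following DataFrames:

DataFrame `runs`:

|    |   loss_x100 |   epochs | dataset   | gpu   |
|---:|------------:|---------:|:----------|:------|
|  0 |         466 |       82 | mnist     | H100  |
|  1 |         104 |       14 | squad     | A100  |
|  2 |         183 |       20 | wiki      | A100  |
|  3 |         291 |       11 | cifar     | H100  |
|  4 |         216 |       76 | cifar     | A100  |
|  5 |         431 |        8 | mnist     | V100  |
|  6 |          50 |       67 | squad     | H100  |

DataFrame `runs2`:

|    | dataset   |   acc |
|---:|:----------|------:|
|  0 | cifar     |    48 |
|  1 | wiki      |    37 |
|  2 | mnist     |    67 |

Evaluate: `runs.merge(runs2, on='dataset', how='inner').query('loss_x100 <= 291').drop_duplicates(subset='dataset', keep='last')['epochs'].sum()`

96

merge on 'dataset' (how='inner') → 5 rows:
   loss_x100  epochs dataset   gpu  acc
0        466      82   mnist  H100   67
1        183      20    wiki  A100   37
2        291      11   cifar  H100   48
3        216      76   cifar  A100   48
4        431       8   mnist  V100   67
filter rows where loss_x100 <= 291:
   loss_x100  epochs dataset   gpu  acc
1        183      20    wiki  A100   37
2        291      11   cifar  H100   48
3        216      76   cifar  A100   48
drop duplicate dataset (keep=last):
   loss_x100  epochs dataset   gpu  acc
1        183      20    wiki  A100   37
3        216      76   cifar  A100   48
Then the sum of column 'epochs': 96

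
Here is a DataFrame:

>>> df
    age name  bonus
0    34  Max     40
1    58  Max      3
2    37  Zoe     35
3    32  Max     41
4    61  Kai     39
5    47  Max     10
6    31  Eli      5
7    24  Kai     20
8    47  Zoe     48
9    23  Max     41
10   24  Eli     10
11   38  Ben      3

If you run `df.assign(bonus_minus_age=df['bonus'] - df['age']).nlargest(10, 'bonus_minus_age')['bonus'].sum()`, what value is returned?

add column bonus_minus_age = df['bonus'] - df['age']:
    age name  bonus  bonus_minus_age
0    34  Max     40                6
1    58  Max      3              -55
2    37  Zoe     35               -2
3    32  Max     41                9
4    61  Kai     39              -22
5    47  Max     10              -37
6    31  Eli      5              -26
7    24  Kai     20               -4
8    47  Zoe     48                1
9    23  Max     41               18
10   24  Eli     10              -14
11   38  Ben      3              -35
take 10 rows with largest bonus_minus_age:
    age name  bonus  bonus_minus_age
9    23  Max     41               18
3    32  Max     41                9
0    34  Max     40                6
8    47  Zoe     48                1
2    37  Zoe     35               -2
7    24  Kai     20               -4
10   24  Eli     10              -14
4    61  Kai     39              -22
6    31  Eli      5              -26
11   38  Ben      3              -35

282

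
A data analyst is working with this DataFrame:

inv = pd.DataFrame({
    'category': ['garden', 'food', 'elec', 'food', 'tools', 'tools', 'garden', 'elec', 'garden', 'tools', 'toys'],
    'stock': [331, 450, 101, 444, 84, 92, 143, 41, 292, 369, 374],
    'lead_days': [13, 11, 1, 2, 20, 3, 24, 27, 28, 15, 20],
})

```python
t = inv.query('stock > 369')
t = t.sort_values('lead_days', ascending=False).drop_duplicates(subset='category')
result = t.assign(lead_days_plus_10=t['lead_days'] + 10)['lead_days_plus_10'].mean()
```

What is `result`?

filter rows where stock > 369:
   category  stock  lead_days
1      food    450         11
3      food    444          2
10     toys    374         20
sort by lead_days descending:
   category  stock  lead_days
10     toys    374         20
1      food    450         11
3      food    444          2
drop duplicate category (keep=first):
   category  stock  lead_days
10     toys    374         20
1      food    450         11
add column lead_days_plus_10 = t['lead_days'] + 10:
   category  stock  lead_days  lead_days_plus_10
10     toys    374         20                 30
1      food    450         11                 21
Hence 25.5.

25.5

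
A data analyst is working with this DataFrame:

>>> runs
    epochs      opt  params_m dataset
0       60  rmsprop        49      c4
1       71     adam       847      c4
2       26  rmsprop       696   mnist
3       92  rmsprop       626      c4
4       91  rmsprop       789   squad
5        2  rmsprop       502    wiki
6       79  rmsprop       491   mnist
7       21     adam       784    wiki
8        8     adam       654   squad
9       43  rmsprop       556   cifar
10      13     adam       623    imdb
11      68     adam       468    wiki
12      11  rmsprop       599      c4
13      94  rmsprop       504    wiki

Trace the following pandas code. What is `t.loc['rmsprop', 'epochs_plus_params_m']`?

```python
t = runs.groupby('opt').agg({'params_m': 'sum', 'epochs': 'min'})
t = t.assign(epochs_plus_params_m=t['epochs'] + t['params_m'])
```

group by opt: sum(params_m), min(epochs):
         params_m  epochs
opt                      
adam         3376       8
rmsprop      4812       2
add column epochs_plus_params_m = t['epochs'] + t['params_m']:
         params_m  epochs  epochs_plus_params_m
opt                                            
adam         3376       8                  3384
rmsprop      4812       2                  4814
Reading off the value at row 'rmsprop', column 'epochs_plus_params_m', we get 4814.

4814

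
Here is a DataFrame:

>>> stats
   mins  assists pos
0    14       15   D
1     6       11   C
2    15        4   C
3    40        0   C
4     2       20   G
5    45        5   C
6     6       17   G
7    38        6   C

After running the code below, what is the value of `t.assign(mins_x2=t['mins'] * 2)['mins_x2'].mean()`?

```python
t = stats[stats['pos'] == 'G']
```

filter rows where pos == 'G':
   mins  assists pos
4     2       20   G
6     6       17   G
add column mins_x2 = t['mins'] * 2:
   mins  assists pos  mins_x2
4     2       20   G        4
6     6       17   G       12
Taking the mean of column 'mins_x2' gives 8.0.

8.0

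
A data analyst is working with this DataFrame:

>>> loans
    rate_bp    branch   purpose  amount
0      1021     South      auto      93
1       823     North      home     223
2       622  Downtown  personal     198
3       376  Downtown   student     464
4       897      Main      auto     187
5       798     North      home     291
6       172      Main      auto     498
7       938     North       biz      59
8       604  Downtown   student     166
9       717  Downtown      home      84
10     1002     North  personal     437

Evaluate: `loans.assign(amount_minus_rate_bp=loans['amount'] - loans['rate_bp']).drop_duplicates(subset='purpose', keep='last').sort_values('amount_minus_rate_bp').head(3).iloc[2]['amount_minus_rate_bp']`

add column amount_minus_rate_bp = loans['amount'] - loans['rate_bp']:
    rate_bp    branch   purpose  amount  amount_minus_rate_bp
0      1021     South      auto      93                  -928
1       823     North      home     223                  -600
2       622  Downtown  personal     198                  -424
3       376  Downtown   student     464                    88
4       897      Main      auto     187                  -710
5       798     North      home     291                  -507
6       172      Main      auto     498                   326
7       938     North       biz      59                  -879
8       604  Downtown   student     166                  -438
9       717  Downtown      home      84                  -633
10     1002     North  personal     437                  -565
drop duplicate purpose (keep=last):
    rate_bp    branch   purpose  amount  amount_minus_rate_bp
6       172      Main      auto     498                   326
7       938     North       biz      59                  -879
8       604  Downtown   student     166                  -438
9       717  Downtown      home      84                  -633
10     1002     North  personal     437                  -565
sort by amount_minus_rate_bp:
    rate_bp    branch   purpose  amount  amount_minus_rate_bp
7       938     North       biz      59                  -879
9       717  Downtown      home      84                  -633
10     1002     North  personal     437                  -565
8       604  Downtown   student     166                  -438
6       172      Main      auto     498                   326
take first 3 rows:
    rate_bp    branch   purpose  amount  amount_minus_rate_bp
7       938     North       biz      59                  -879
9       717  Downtown      home      84                  -633
10     1002     North  personal     437                  -565

-565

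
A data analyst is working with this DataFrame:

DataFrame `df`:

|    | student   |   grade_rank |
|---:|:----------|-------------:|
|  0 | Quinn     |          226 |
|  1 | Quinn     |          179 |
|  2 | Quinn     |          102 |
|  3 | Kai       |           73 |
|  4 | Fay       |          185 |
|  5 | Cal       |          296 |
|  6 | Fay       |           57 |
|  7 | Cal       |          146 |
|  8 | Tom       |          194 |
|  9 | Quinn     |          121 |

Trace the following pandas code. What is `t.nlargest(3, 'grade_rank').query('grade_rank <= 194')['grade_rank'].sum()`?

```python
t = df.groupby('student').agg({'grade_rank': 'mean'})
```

351.0

group by student, mean of grade_rank:
         grade_rank
student            
Cal           221.0
Fay           121.0
Kai            73.0
Quinn         157.0
Tom           194.0
take 3 rows with largest grade_rank:
         grade_rank
student            
Cal           221.0
Tom           194.0
Quinn         157.0
filter rows where grade_rank <= 194:
         grade_rank
student            
Tom           194.0
Quinn         157.0
The sum of column 'grade_rank' is 351.0.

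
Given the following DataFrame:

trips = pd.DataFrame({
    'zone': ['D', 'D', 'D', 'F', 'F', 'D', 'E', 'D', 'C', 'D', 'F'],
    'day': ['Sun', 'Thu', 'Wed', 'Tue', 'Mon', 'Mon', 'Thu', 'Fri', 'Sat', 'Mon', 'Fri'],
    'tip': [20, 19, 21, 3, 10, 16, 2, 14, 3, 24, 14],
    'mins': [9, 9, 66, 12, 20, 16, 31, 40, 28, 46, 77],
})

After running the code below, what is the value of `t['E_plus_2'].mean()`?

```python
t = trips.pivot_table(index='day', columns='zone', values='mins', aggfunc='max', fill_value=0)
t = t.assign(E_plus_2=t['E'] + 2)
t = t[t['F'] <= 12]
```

pivot: rows=day, cols=zone, max(mins):
zone   C   D   E   F
day                 
Fri    0  40   0  77
Mon    0  46   0  20
Sat   28   0   0   0
Sun    0   9   0   0
Thu    0   9  31   0
Tue    0   0   0  12
Wed    0  66   0   0
add column E_plus_2 = t['E'] + 2:
zone   C   D   E   F  E_plus_2
day                           
Fri    0  40   0  77         2
Mon    0  46   0  20         2
Sat   28   0   0   0         2
Sun    0   9   0   0         2
Thu    0   9  31   0        33
Tue    0   0   0  12         2
Wed    0  66   0   0         2
filter rows where F <= 12:
zone   C   D   E   F  E_plus_2
day                           
Sat   28   0   0   0         2
Sun    0   9   0   0         2
Thu    0   9  31   0        33
Tue    0   0   0  12         2
Wed    0  66   0   0         2
Finally, mean of column 'E_plus_2' = 8.2.

8.2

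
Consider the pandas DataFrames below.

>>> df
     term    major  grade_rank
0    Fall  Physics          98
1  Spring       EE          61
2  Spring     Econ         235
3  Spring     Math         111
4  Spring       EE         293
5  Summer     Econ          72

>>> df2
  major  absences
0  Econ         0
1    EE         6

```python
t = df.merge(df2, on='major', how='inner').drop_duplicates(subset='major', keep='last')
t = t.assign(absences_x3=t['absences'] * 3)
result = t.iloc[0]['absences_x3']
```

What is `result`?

merge on 'major' (how='inner') → 4 rows:
     term major  grade_rank  absences
0  Spring    EE          61         6
1  Spring  Econ         235         0
2  Spring    EE         293         6
3  Summer  Econ          72         0
drop duplicate major (keep=last):
     term major  grade_rank  absences
2  Spring    EE         293         6
3  Summer  Econ          72         0
add column absences_x3 = t['absences'] * 3:
     term major  grade_rank  absences  absences_x3
2  Spring    EE         293         6           18
3  Summer  Econ          72         0            0

18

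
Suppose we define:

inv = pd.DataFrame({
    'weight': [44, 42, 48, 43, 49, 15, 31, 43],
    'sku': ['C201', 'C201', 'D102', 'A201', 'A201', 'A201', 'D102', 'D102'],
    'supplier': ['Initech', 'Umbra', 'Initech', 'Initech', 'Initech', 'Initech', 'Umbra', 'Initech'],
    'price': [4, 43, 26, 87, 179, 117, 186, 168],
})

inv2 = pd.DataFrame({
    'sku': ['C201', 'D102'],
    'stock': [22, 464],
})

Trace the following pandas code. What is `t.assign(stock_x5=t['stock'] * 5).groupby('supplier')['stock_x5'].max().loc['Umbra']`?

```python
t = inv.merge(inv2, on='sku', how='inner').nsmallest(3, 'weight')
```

merge on 'sku' (how='inner') → 5 rows:
   weight   sku supplier  price  stock
0      44  C201  Initech      4     22
1      42  C201    Umbra     43     22
2      48  D102  Initech     26    464
3      31  D102    Umbra    186    464
4      43  D102  Initech    168    464
take 3 rows with smallest weight:
   weight   sku supplier  price  stock
3      31  D102    Umbra    186    464
1      42  C201    Umbra     43     22
4      43  D102  Initech    168    464
add column stock_x5 = t['stock'] * 5:
   weight   sku supplier  price  stock  stock_x5
3      31  D102    Umbra    186    464      2320
1      42  C201    Umbra     43     22       110
4      43  D102  Initech    168    464      2320
group by supplier, max of stock_x5:
supplier
Initech    2320
Umbra      2320
Name: stock_x5, dtype: int64
Reading off the value at index 'Umbra', we get 2320.

2320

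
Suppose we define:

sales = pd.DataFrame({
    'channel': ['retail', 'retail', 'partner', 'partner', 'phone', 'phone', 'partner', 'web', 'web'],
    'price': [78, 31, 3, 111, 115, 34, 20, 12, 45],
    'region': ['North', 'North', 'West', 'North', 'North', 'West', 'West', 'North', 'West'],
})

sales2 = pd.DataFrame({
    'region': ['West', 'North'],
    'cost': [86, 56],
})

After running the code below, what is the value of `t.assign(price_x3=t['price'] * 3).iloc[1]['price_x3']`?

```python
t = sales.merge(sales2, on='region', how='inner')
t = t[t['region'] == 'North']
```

merge on 'region' (how='inner') → 9 rows:
   channel  price region  cost
0   retail     78  North    56
1   retail     31  North    56
2  partner      3   West    86
3  partner    111  North    56
4    phone    115  North    56
5    phone     34   West    86
6  partner     20   West    86
7      web     12  North    56
8      web     45   West    86
filter rows where region == 'North':
   channel  price region  cost
0   retail     78  North    56
1   retail     31  North    56
3  partner    111  North    56
4    phone    115  North    56
7      web     12  North    56
add column price_x3 = t['price'] * 3:
   channel  price region  cost  price_x3
0   retail     78  North    56       234
1   retail     31  North    56        93
3  partner    111  North    56       333
4    phone    115  North    56       345
7      web     12  North    56        36

93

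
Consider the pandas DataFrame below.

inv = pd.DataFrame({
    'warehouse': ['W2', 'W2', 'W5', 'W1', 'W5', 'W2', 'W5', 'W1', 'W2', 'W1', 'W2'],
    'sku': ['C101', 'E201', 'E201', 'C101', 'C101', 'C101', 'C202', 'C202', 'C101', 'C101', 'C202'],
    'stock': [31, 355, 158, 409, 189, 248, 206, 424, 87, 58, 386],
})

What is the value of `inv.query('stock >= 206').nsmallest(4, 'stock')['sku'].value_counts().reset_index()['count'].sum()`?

filter rows where stock >= 206:
   warehouse   sku  stock
1         W2  E201    355
3         W1  C101    409
5         W2  C101    248
6         W5  C202    206
7         W1  C202    424
10        W2  C202    386
take 4 rows with smallest stock:
   warehouse   sku  stock
6         W5  C202    206
5         W2  C101    248
1         W2  E201    355
10        W2  C202    386
value_counts of sku:
sku
C202    2
C101    1
E201    1
Name: count, dtype: int64
reset_index():
    sku  count
0  C202      2
1  C101      1
2  E201      1
The sum of column 'count' is 4.

4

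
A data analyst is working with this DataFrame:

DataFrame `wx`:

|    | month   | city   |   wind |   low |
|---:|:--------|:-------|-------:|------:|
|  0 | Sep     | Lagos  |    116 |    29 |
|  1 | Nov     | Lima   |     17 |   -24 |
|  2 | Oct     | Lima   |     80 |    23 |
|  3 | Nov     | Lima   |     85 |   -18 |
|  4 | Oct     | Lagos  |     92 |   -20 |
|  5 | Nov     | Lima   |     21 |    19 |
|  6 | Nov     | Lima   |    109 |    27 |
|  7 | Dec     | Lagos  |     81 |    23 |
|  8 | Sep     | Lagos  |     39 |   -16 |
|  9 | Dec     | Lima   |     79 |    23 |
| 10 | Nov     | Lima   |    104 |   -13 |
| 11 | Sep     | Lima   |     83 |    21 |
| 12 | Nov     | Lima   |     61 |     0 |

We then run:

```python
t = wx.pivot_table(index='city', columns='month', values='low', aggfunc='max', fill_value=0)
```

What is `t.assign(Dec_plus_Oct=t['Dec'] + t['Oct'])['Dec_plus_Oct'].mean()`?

pivot: rows=city, cols=month, max(low):
month  Dec  Nov  Oct  Sep
city                     
Lagos   23    0  -20   29
Lima    23   27   23   21
add column Dec_plus_Oct = t['Dec'] + t['Oct']:
month  Dec  Nov  Oct  Sep  Dec_plus_Oct
city                                   
Lagos   23    0  -20   29             3
Lima    23   27   23   21            46

24.5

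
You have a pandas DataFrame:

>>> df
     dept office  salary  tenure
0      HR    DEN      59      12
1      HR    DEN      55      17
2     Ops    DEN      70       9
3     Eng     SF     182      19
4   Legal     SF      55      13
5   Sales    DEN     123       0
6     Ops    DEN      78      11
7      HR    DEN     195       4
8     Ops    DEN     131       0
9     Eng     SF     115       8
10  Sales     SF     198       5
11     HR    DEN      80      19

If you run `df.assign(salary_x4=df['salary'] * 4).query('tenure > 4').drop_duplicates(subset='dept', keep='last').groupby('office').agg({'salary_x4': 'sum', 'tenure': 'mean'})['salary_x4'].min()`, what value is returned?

632

add column salary_x4 = df['salary'] * 4:
     dept office  salary  tenure  salary_x4
0      HR    DEN      59      12        236
1      HR    DEN      55      17        220
2     Ops    DEN      70       9        280
3     Eng     SF     182      19        728
4   Legal     SF      55      13        220
5   Sales    DEN     123       0        492
6     Ops    DEN      78      11        312
7      HR    DEN     195       4        780
8     Ops    DEN     131       0        524
9     Eng     SF     115       8        460
10  Sales     SF     198       5        792
11     HR    DEN      80      19        320
filter rows where tenure > 4:
     dept office  salary  tenure  salary_x4
0      HR    DEN      59      12        236
1      HR    DEN      55      17        220
2     Ops    DEN      70       9        280
3     Eng     SF     182      19        728
4   Legal     SF      55      13        220
6     Ops    DEN      78      11        312
9     Eng     SF     115       8        460
10  Sales     SF     198       5        792
11     HR    DEN      80      19        320
drop duplicate dept (keep=last):
     dept office  salary  tenure  salary_x4
4   Legal     SF      55      13        220
6     Ops    DEN      78      11        312
9     Eng     SF     115       8        460
10  Sales     SF     198       5        792
11     HR    DEN      80      19        320
group by office: sum(salary_x4), mean(tenure):
        salary_x4     tenure
office                      
DEN           632  15.000000
SF           1472   8.666667
Then the min of column 'salary_x4': 632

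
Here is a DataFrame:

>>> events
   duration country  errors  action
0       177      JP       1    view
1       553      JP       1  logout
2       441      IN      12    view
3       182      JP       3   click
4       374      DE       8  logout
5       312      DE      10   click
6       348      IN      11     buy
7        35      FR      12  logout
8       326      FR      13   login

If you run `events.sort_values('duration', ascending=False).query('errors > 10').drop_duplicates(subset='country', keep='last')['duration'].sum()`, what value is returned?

sort by duration descending:
   duration country  errors  action
1       553      JP       1  logout
2       441      IN      12    view
4       374      DE       8  logout
6       348      IN      11     buy
8       326      FR      13   login
5       312      DE      10   click
3       182      JP       3   click
0       177      JP       1    view
7        35      FR      12  logout
filter rows where errors > 10:
   duration country  errors  action
2       441      IN      12    view
6       348      IN      11     buy
8       326      FR      13   login
7        35      FR      12  logout
drop duplicate country (keep=last):
   duration country  errors  action
6       348      IN      11     buy
7        35      FR      12  logout
Then the sum of column 'duration': 383

383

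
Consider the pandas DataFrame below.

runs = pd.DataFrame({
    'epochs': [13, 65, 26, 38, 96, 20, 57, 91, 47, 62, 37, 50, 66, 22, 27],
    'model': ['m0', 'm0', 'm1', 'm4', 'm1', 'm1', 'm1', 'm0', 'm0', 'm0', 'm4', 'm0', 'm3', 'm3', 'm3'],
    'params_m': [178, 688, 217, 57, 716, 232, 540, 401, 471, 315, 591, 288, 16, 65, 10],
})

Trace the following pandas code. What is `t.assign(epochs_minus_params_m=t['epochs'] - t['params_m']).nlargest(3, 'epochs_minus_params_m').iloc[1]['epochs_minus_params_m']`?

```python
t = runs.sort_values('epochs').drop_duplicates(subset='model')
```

sort by epochs:
    epochs model  params_m
0       13    m0       178
5       20    m1       232
13      22    m3        65
2       26    m1       217
14      27    m3        10
10      37    m4       591
3       38    m4        57
8       47    m0       471
11      50    m0       288
6       57    m1       540
9       62    m0       315
1       65    m0       688
12      66    m3        16
7       91    m0       401
4       96    m1       716
drop duplicate model (keep=first):
    epochs model  params_m
0       13    m0       178
5       20    m1       232
13      22    m3        65
10      37    m4       591
add column epochs_minus_params_m = t['epochs'] - t['params_m']:
    epochs model  params_m  epochs_minus_params_m
0       13    m0       178                   -165
5       20    m1       232                   -212
13      22    m3        65                    -43
10      37    m4       591                   -554
take 3 rows with largest epochs_minus_params_m:
    epochs model  params_m  epochs_minus_params_m
13      22    m3        65                    -43
0       13    m0       178                   -165
5       20    m1       232                   -212

-165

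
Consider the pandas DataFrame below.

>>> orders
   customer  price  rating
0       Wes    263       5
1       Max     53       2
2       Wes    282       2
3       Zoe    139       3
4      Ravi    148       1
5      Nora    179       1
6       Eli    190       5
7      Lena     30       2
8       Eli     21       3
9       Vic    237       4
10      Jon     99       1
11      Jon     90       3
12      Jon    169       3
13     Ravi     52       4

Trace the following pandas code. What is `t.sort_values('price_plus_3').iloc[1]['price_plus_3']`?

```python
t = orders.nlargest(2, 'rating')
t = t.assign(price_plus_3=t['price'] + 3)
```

take 2 rows with largest rating:
  customer  price  rating
0      Wes    263       5
6      Eli    190       5
add column price_plus_3 = t['price'] + 3:
  customer  price  rating  price_plus_3
0      Wes    263       5           266
6      Eli    190       5           193
sort by price_plus_3:
  customer  price  rating  price_plus_3
6      Eli    190       5           193
0      Wes    263       5           266

266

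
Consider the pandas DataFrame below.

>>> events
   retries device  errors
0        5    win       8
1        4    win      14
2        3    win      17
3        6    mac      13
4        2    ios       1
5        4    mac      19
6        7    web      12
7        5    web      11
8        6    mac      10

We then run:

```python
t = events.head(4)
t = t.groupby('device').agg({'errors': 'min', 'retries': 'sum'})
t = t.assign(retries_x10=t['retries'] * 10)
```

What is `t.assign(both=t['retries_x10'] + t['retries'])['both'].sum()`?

take first 4 rows:
   retries device  errors
0        5    win       8
1        4    win      14
2        3    win      17
3        6    mac      13
group by device: min(errors), sum(retries):
        errors  retries
device                 
mac         13        6
win          8       12
add column retries_x10 = t['retries'] * 10:
        errors  retries  retries_x10
device                              
mac         13        6           60
win          8       12          120
add column both = t['retries_x10'] + t['retries']:
        errors  retries  retries_x10  both
device                                    
mac         13        6           60    66
win          8       12          120   132

198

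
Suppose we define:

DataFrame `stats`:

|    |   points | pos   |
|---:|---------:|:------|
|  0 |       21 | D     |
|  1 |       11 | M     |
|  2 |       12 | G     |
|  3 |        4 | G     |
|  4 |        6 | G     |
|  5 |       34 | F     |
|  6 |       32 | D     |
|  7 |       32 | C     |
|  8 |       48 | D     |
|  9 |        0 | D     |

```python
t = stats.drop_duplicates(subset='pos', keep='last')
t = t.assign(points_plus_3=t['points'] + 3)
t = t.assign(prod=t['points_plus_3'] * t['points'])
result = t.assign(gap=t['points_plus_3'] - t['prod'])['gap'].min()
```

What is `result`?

-1221

drop duplicate pos (keep=last):
   points pos
1      11   M
4       6   G
5      34   F
7      32   C
9       0   D
add column points_plus_3 = t['points'] + 3:
   points pos  points_plus_3
1      11   M             14
4       6   G              9
5      34   F             37
7      32   C             35
9       0   D              3
add column prod = t['points_plus_3'] * t['points']:
   points pos  points_plus_3  prod
1      11   M             14   154
4       6   G              9    54
5      34   F             37  1258
7      32   C             35  1120
9       0   D              3     0
add column gap = t['points_plus_3'] - t['prod']:
   points pos  points_plus_3  prod   gap
1      11   M             14   154  -140
4       6   G              9    54   -45
5      34   F             37  1258 -1221
7      32   C             35  1120 -1085
9       0   D              3     0     3
Taking the min of column 'gap' gives -1221.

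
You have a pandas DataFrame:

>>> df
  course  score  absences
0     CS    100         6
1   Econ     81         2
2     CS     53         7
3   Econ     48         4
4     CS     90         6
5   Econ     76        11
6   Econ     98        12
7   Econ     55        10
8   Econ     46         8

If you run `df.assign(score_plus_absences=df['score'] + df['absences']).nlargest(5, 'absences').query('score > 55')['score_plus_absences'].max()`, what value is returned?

add column score_plus_absences = df['score'] + df['absences']:
  course  score  absences  score_plus_absences
0     CS    100         6                  106
1   Econ     81         2                   83
2     CS     53         7                   60
3   Econ     48         4                   52
4     CS     90         6                   96
5   Econ     76        11                   87
6   Econ     98        12                  110
7   Econ     55        10                   65
8   Econ     46         8                   54
take 5 rows with largest absences:
  course  score  absences  score_plus_absences
6   Econ     98        12                  110
5   Econ     76        11                   87
7   Econ     55        10                   65
8   Econ     46         8                   54
2     CS     53         7                   60
filter rows where score > 55:
  course  score  absences  score_plus_absences
6   Econ     98        12                  110
5   Econ     76        11                   87
The max of column 'score_plus_absences' is 110.

110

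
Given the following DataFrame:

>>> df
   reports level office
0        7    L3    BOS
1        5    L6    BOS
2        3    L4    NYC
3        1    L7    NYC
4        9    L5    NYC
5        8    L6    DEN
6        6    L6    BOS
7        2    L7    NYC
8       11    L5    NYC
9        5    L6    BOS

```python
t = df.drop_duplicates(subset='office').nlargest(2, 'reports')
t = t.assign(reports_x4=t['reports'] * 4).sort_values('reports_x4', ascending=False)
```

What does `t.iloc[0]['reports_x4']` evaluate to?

drop duplicate office (keep=first):
   reports level office
0        7    L3    BOS
2        3    L4    NYC
5        8    L6    DEN
take 2 rows with largest reports:
   reports level office
5        8    L6    DEN
0        7    L3    BOS
add column reports_x4 = t['reports'] * 4:
   reports level office  reports_x4
5        8    L6    DEN          32
0        7    L3    BOS          28
sort by reports_x4 descending:
   reports level office  reports_x4
5        8    L6    DEN          32
0        7    L3    BOS          28
value at position 0, column 'reports_x4' → 32

32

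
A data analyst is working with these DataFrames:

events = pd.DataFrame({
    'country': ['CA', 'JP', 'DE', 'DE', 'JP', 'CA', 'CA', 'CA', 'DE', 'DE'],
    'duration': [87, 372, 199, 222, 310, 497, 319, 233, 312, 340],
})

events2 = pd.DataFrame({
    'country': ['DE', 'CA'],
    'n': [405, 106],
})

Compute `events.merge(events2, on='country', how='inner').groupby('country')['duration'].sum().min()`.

1073

merge on 'country' (how='inner') → 8 rows:
  country  duration    n
0      CA        87  106
1      DE       199  405
2      DE       222  405
3      CA       497  106
4      CA       319  106
5      CA       233  106
6      DE       312  405
7      DE       340  405
group by country, sum of duration:
country
CA    1136
DE    1073
Name: duration, dtype: int64
Then the min of the resulting series: 1073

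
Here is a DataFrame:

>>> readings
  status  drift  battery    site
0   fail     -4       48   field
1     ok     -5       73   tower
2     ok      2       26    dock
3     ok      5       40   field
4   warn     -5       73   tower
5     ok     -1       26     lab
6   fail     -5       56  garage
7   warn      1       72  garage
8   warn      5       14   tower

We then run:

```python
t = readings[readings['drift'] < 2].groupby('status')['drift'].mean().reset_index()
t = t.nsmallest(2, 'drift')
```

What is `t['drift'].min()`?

-4.5

filter rows where drift < 2:
  status  drift  battery    site
0   fail     -4       48   field
1     ok     -5       73   tower
4   warn     -5       73   tower
5     ok     -1       26     lab
6   fail     -5       56  garage
7   warn      1       72  garage
group by status, mean of drift:
status
fail   -4.5
ok     -3.0
warn   -2.0
Name: drift, dtype: float64
reset_index():
  status  drift
0   fail   -4.5
1     ok   -3.0
2   warn   -2.0
take 2 rows with smallest drift:
  status  drift
0   fail   -4.5
1     ok   -3.0
Then the min of column 'drift': -4.5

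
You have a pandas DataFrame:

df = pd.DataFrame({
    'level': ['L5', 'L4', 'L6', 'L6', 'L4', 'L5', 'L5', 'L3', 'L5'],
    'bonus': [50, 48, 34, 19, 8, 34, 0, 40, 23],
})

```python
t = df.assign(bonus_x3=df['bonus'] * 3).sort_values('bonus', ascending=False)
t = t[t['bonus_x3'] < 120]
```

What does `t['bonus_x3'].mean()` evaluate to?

59.0

add column bonus_x3 = df['bonus'] * 3:
  level  bonus  bonus_x3
0    L5     50       150
1    L4     48       144
2    L6     34       102
3    L6     19        57
4    L4      8        24
5    L5     34       102
6    L5      0         0
7    L3     40       120
8    L5     23        69
sort by bonus descending:
  level  bonus  bonus_x3
0    L5     50       150
1    L4     48       144
7    L3     40       120
2    L6     34       102
5    L5     34       102
8    L5     23        69
3    L6     19        57
4    L4      8        24
6    L5      0         0
filter rows where bonus_x3 < 120:
  level  bonus  bonus_x3
2    L6     34       102
5    L5     34       102
8    L5     23        69
3    L6     19        57
4    L4      8        24
6    L5      0         0
Then the mean of column 'bonus_x3': 59.0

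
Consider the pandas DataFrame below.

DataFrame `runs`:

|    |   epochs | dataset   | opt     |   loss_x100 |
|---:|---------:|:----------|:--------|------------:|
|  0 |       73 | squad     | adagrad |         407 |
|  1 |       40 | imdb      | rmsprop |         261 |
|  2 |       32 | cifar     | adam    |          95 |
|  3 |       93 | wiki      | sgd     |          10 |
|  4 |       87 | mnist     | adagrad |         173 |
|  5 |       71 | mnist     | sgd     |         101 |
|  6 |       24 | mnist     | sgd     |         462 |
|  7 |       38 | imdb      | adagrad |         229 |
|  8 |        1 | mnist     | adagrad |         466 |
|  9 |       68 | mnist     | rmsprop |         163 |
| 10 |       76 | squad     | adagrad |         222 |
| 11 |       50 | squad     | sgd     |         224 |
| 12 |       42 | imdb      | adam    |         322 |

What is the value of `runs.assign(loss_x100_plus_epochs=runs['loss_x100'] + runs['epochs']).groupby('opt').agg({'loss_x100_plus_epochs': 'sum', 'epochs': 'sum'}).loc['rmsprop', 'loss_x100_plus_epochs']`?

add column loss_x100_plus_epochs = runs['loss_x100'] + runs['epochs']:
    epochs dataset      opt  loss_x100  loss_x100_plus_epochs
0       73   squad  adagrad        407                    480
1       40    imdb  rmsprop        261                    301
2       32   cifar     adam         95                    127
3       93    wiki      sgd         10                    103
4       87   mnist  adagrad        173                    260
5       71   mnist      sgd        101                    172
6       24   mnist      sgd        462                    486
7       38    imdb  adagrad        229                    267
8        1   mnist  adagrad        466                    467
9       68   mnist  rmsprop        163                    231
10      76   squad  adagrad        222                    298
11      50   squad      sgd        224                    274
12      42    imdb     adam        322                    364
group by opt: sum(loss_x100_plus_epochs), sum(epochs):
         loss_x100_plus_epochs  epochs
opt                                   
adagrad                   1772     275
adam                       491      74
rmsprop                    532     108
sgd                       1035     238
Finally, value at row 'rmsprop', column 'loss_x100_plus_epochs' = 532.

532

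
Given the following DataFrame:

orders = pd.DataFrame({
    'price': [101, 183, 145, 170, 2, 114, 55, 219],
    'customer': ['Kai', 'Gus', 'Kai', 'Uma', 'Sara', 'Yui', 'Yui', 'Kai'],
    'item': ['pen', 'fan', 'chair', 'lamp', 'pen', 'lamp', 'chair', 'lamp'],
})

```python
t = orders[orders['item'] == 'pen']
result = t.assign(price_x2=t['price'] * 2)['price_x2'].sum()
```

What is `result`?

filter rows where item == 'pen':
   price customer item
0    101      Kai  pen
4      2     Sara  pen
add column price_x2 = t['price'] * 2:
   price customer item  price_x2
0    101      Kai  pen       202
4      2     Sara  pen         4
The sum of column 'price_x2' is 206.

206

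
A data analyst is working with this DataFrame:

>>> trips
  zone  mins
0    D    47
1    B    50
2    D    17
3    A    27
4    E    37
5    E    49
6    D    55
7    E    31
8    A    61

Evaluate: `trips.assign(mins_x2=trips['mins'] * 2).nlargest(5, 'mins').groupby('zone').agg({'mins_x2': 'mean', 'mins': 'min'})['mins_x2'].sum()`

422.0

add column mins_x2 = trips['mins'] * 2:
  zone  mins  mins_x2
0    D    47       94
1    B    50      100
2    D    17       34
3    A    27       54
4    E    37       74
5    E    49       98
6    D    55      110
7    E    31       62
8    A    61      122
take 5 rows with largest mins:
  zone  mins  mins_x2
8    A    61      122
6    D    55      110
1    B    50      100
5    E    49       98
0    D    47       94
group by zone: mean(mins_x2), min(mins):
      mins_x2  mins
zone               
A       122.0    61
B       100.0    50
D       102.0    47
E        98.0    49
Hence 422.0.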